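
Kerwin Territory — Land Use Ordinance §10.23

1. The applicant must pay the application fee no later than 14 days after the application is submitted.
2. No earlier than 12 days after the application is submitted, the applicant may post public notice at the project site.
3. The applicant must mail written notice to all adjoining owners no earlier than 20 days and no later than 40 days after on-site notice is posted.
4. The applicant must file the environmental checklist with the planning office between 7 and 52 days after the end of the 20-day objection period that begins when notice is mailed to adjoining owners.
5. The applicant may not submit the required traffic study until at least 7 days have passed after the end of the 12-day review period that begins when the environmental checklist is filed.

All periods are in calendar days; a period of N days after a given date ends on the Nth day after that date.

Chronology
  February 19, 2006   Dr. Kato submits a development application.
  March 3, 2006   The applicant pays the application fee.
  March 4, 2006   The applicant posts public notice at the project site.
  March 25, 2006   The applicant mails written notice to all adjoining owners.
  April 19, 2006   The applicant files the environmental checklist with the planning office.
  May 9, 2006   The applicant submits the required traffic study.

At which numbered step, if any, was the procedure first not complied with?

Step 1: 14 days after February 19, 2006 (when the application is submitted) is March 5, 2006; completed March 3, 2006, before the deadline.
Step 2: the earliest permitted date is 12 days after February 19, 2006 (when the application is submitted), i.e. March 3, 2006; done March 4, 2006 — permitted.
Step 3: the window is 20–40 days after March 4, 2006 (when on-site notice is posted), so March 24, 2006 through April 13, 2006; done March 25, 2006, which is between those dates.
Step 4: the window is 7–52 days after April 14, 2006 (end of the 20-day objection period, which began when notice is mailed to adjoining owners on March 25, 2006), so April 21, 2006 through June 5, 2006; April 19, 2006 is 2 days too early.
The analysis stops there.

Step 4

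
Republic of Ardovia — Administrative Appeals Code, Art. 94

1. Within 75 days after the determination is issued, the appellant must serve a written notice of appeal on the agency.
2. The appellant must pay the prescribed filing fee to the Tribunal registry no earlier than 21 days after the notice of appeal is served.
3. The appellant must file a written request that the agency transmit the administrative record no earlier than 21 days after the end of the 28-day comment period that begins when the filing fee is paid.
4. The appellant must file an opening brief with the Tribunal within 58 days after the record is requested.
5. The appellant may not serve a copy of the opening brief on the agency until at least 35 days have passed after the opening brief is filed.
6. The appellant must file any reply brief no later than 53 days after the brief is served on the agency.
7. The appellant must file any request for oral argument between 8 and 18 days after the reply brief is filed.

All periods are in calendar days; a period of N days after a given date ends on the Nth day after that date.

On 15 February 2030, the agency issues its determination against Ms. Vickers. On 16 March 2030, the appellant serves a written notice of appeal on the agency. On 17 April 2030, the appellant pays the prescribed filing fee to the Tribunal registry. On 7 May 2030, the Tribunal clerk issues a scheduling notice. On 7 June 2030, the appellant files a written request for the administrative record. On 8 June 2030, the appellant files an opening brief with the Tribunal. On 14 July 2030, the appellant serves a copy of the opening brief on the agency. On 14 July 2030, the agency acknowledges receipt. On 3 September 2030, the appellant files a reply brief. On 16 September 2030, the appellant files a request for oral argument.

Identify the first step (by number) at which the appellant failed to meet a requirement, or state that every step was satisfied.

Step 1: 75 days after 15 February 2030 (when the determination is issued) is 1 May 2030; completed 16 March 2030, before the deadline.
Step 2: the earliest permitted date is 21 days after 16 March 2030 (when the notice of appeal is served), i.e. 6 April 2030; done 17 April 2030 — permitted.
Step 3: the earliest permitted date is 21 days after 15 May 2030 (end of the 28-day comment period, which began when the filing fee is paid on 17 April 2030), i.e. 5 June 2030; done 7 June 2030, after the minimum wait.
Step 4: 58 days after 7 June 2030 (when the record is requested) is 4 August 2030; completed 8 June 2030, before the deadline.
Step 5: the earliest permitted date is 35 days after 8 June 2030 (when the opening brief is filed), i.e. 13 July 2030; done 14 July 2030, after the minimum wait.
Step 6: 53 days after 14 July 2030 (when the brief is served on the agency) is 5 September 2030; done 3 September 2030 — timely.
Step 7: the window is 8–18 days after 3 September 2030 (when the reply brief is filed), so 11 September 2030 through 21 September 2030; done 16 September 2030 — within the window.

None — every step was satisfied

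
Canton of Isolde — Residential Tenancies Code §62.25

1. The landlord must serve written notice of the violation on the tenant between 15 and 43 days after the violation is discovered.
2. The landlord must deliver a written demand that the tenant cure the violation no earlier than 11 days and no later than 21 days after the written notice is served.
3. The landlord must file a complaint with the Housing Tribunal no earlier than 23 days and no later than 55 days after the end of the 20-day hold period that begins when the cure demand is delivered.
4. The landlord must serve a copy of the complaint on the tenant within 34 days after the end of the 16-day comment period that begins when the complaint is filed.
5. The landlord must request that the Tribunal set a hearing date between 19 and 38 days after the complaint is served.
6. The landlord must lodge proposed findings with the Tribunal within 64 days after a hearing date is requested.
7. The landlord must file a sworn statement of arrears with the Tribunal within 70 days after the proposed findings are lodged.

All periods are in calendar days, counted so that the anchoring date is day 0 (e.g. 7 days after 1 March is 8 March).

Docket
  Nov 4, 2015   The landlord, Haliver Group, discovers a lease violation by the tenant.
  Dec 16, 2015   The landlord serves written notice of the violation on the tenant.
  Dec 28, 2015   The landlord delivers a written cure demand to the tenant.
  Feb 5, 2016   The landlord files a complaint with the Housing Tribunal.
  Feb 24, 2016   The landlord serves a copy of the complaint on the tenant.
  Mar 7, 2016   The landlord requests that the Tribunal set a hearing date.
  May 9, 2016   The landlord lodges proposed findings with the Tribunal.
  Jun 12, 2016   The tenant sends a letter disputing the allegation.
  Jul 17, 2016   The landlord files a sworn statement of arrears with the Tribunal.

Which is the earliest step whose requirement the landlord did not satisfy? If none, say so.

Step 3

Step 1 — 15 and 43 days from Nov 4, 2015 (when the violation is discovered) are Nov 19, 2015 and Dec 17, 2015 respectively; done Dec 16, 2015 — within the window.
Step 2 — 11 and 21 days from Dec 16, 2015 (when the written notice is served) are Dec 27, 2015 and Jan 6, 2016 respectively; Dec 28, 2015 falls inside that range.
Step 3 — 23 and 55 days from Jan 17, 2016 (end of the 20-day hold period, which began when the cure demand is delivered on Dec 28, 2015) are Feb 9, 2016 and Mar 12, 2016 respectively; Feb 5, 2016 is 4 days too early.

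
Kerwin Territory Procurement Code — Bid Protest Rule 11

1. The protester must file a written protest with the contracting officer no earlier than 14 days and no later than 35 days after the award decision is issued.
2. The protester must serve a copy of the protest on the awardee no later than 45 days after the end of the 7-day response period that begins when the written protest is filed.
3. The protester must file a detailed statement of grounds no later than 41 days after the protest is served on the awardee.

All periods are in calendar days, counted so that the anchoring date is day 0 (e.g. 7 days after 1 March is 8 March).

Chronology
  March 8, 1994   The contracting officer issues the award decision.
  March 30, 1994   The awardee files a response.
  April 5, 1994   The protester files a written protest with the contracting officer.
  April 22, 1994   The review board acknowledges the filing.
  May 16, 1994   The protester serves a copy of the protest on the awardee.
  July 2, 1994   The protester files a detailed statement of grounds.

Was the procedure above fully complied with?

(1) the permitted window runs from March 8, 1994 + 14 = March 22, 1994 to March 8, 1994 + 35 = April 12, 1994; done April 5, 1994 — within the window.
(2) due by April 12, 1994 + 45 days = May 27, 1994; done May 16, 1994 — timely.
(3) due by May 16, 1994 + 41 days = June 26, 1994; done July 2, 1994 — 6 days late.
That is the first point of non-compliance.

No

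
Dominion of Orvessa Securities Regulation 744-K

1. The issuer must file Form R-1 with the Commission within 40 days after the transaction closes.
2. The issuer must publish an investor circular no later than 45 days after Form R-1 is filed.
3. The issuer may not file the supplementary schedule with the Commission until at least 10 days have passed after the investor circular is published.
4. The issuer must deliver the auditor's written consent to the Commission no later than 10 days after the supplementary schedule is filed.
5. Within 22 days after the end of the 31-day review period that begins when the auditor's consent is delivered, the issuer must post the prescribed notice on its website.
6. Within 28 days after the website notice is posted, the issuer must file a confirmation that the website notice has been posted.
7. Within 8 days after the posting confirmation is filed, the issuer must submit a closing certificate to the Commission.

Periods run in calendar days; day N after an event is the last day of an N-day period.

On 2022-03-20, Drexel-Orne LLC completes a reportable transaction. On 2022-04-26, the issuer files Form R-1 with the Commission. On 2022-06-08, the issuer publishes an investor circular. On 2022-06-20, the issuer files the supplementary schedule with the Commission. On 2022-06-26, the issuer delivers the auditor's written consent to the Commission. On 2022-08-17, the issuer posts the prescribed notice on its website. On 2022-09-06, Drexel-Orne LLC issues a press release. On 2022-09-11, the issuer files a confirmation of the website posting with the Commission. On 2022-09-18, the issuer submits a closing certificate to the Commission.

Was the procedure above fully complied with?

Yes

Step 1: 40 days after 2022-03-20 (when the transaction closes) is 2022-04-29; 2022-04-26 is within that limit.
Step 2: 45 days after 2022-04-26 (when Form R-1 is filed) is 2022-06-10; 2022-06-08 is within that limit.
Step 3: the earliest permitted date is 10 days after 2022-06-08 (when the investor circular is published), i.e. 2022-06-18; done 2022-06-20 — permitted.
Step 4: 10 days after 2022-06-20 (when the supplementary schedule is filed) is 2022-06-30; completed 2022-06-26, before the deadline.
Step 5: 22 days after 2022-07-27 (end of the 31-day review period, which began when the auditor's consent is delivered on 2022-06-26) is 2022-08-18; done 2022-08-17 — timely.
Step 6: 28 days after 2022-08-17 (when the website notice is posted) is 2022-09-14; done 2022-09-11 — timely.
Step 7: 8 days after 2022-09-11 (when the posting confirmation is filed) is 2022-09-19; 2022-09-18 is within that limit.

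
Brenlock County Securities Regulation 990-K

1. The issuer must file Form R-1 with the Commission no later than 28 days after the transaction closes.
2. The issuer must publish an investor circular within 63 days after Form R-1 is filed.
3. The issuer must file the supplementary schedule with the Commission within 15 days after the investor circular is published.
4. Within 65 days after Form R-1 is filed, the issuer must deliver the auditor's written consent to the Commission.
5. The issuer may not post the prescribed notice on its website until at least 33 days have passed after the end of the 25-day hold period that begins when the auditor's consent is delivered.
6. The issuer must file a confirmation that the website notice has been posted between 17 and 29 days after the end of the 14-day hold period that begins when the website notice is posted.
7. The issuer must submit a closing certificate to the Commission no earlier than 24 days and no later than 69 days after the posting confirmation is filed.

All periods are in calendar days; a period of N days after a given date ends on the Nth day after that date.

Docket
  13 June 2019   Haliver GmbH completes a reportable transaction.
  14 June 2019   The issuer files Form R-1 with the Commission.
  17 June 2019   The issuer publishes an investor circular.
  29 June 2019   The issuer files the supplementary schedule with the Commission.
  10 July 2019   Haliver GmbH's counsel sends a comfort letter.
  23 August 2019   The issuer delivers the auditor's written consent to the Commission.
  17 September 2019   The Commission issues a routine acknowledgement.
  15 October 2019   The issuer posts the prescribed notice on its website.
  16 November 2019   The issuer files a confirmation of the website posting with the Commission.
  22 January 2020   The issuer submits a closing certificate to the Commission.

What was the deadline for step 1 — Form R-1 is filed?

11 July 2019

Step 1 runs from 13 June 2019, when the transaction closes. 28 days after 13 June 2019 is 11 July 2019.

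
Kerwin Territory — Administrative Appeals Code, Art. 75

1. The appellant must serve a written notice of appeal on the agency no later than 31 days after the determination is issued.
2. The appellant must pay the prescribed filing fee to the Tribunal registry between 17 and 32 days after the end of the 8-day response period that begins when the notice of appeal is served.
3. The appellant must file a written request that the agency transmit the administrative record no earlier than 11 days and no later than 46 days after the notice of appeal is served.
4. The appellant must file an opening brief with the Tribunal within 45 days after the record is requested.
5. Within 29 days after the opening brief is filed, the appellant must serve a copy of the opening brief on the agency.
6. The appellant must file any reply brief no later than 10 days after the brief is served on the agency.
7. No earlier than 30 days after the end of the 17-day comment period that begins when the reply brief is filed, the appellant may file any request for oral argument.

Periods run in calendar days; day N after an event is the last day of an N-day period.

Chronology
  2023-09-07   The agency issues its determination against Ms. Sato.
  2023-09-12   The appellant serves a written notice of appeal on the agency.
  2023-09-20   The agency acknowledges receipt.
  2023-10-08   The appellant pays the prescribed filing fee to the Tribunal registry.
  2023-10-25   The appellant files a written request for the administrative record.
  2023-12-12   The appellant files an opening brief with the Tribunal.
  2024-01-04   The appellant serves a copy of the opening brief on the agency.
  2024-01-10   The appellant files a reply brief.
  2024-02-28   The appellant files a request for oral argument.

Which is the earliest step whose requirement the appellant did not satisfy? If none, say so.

Step 1: 31 days after 2023-09-07 (when the determination is issued) is 2023-10-08; completed 2023-09-12, before the deadline.
Step 2: the window is 17–32 days after 2023-09-20 (end of the 8-day response period, which began when the notice of appeal is served on 2023-09-12), so 2023-10-07 through 2023-10-22; 2023-10-08 falls inside that range.
Step 3: the window is 11–46 days after 2023-09-12 (when the notice of appeal is served), so 2023-09-23 through 2023-10-28; done 2023-10-25 — within the window.
Step 4: 45 days after 2023-10-25 (when the record is requested) is 2023-12-09; 2023-12-12 misses that deadline by 3 days.
The analysis stops there.

Step 4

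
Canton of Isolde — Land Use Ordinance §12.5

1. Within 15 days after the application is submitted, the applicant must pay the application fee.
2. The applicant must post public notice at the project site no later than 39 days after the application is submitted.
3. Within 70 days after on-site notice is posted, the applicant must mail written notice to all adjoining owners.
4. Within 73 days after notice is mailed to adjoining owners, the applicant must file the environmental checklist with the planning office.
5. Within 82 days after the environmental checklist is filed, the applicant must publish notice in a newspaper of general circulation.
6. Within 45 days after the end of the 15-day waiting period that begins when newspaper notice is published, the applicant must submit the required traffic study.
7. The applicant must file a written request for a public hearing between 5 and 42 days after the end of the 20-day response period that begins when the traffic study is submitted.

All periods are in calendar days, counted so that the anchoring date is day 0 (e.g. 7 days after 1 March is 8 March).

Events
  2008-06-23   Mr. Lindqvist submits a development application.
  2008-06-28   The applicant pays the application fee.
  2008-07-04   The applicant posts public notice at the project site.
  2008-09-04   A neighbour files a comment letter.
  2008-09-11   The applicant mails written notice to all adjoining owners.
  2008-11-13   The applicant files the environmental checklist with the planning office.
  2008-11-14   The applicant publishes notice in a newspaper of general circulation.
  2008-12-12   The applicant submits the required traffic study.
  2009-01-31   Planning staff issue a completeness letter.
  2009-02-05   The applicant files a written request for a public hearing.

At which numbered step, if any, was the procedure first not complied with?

None — every step was satisfied

Step 1: 15 days after 2008-06-23 (when the application is submitted) is 2008-07-08; done 2008-06-28 — timely.
Step 2: 39 days after 2008-06-23 (when the application is submitted) is 2008-08-01; 2008-07-04 is within that limit.
Step 3: 70 days after 2008-07-04 (when on-site notice is posted) is 2008-09-12; done 2008-09-11 — timely.
Step 4: 73 days after 2008-09-11 (when notice is mailed to adjoining owners) is 2008-11-23; completed 2008-11-13, before the deadline.
Step 5: 82 days after 2008-11-13 (when the environmental checklist is filed) is 2009-02-03; 2008-11-14 is within that limit.
Step 6: 45 days after 2008-11-29 (end of the 15-day waiting period, which began when newspaper notice is published on 2008-11-14) is 2009-01-13; 2008-12-12 is within that limit.
Step 7: the window is 5–42 days after 2009-01-01 (end of the 20-day response period, which began when the traffic study is submitted on 2008-12-12), so 2009-01-06 through 2009-02-12; 2009-02-05 falls inside that range.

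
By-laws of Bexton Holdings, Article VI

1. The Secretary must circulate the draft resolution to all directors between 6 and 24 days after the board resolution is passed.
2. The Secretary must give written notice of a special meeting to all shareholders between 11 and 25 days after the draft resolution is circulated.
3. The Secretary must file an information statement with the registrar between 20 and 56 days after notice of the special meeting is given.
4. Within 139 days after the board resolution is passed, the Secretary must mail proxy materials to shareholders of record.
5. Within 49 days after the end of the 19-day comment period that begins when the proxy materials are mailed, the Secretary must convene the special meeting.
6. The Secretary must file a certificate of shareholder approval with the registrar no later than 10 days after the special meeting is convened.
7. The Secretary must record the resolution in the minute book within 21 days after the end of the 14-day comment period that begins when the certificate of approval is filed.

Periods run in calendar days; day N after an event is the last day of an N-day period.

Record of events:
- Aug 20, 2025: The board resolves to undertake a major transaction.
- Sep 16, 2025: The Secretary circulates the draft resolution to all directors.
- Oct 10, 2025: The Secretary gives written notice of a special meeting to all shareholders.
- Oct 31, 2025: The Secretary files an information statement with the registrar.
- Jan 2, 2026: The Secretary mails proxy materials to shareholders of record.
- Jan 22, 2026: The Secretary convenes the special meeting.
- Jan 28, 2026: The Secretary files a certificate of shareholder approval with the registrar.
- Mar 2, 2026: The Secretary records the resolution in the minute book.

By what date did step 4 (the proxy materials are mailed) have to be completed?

Step 4 runs from Aug 20, 2025, when the board resolution is passed. 139 days after Aug 20, 2025 is Jan 6, 2026.

Jan 6, 2026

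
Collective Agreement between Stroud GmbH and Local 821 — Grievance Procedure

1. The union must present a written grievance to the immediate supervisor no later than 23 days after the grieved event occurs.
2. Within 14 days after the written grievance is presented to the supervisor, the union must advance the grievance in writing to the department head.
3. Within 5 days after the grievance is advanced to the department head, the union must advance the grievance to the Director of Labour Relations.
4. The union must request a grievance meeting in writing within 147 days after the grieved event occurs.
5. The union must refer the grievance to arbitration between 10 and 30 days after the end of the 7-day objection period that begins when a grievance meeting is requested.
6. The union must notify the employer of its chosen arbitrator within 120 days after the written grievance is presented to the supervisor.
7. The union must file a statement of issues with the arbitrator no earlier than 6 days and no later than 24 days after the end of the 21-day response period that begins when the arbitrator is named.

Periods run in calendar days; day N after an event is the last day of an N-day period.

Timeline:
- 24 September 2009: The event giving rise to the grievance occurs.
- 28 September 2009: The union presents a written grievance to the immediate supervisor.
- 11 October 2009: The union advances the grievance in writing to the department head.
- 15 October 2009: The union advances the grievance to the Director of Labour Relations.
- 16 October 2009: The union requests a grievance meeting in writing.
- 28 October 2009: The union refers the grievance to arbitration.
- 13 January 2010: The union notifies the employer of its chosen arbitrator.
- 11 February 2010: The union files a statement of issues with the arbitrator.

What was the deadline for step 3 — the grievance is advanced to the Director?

16 October 2009

Step 3 runs from 11 October 2009, when the grievance is advanced to the department head. 5 days after 11 October 2009 is 16 October 2009.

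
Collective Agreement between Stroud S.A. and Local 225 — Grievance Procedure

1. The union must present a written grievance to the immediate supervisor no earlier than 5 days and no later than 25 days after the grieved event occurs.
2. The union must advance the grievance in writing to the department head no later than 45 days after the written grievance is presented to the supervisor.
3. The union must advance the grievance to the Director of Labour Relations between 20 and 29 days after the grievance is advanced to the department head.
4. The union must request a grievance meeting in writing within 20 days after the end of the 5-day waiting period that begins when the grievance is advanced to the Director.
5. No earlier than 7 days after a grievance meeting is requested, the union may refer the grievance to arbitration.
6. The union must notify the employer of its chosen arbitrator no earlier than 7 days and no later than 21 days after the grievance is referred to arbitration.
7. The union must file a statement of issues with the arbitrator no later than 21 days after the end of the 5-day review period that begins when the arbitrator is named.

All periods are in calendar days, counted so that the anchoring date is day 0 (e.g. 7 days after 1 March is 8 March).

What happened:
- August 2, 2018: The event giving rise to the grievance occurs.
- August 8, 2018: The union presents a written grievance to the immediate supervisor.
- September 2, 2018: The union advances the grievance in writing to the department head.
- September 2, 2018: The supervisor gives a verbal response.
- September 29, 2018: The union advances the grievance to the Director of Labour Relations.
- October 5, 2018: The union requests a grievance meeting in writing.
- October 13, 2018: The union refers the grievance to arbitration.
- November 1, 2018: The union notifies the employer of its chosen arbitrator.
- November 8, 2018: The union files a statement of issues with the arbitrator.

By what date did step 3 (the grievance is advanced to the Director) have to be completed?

October 1, 2018

Step 3 runs from September 2, 2018, when the grievance is advanced to the department head. The window is 20–29 days after September 2, 2018; it closes on October 1, 2018.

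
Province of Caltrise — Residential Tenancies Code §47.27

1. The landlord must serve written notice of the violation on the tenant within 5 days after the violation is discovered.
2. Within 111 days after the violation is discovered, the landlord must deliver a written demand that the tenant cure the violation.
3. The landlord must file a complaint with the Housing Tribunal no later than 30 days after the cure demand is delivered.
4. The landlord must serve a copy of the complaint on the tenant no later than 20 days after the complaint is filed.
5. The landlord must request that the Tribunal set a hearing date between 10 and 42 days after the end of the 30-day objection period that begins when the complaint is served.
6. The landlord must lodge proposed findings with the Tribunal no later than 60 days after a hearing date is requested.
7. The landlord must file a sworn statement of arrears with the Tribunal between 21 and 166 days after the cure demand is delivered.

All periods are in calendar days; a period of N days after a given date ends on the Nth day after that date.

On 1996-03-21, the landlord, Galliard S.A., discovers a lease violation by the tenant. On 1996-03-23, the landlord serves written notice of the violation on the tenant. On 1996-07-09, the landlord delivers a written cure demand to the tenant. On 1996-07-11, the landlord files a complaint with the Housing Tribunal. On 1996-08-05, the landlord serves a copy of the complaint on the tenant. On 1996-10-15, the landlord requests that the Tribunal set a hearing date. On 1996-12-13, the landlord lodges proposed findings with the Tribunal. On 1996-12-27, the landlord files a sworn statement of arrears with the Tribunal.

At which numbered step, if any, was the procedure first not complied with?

Step 1 — counting 5 days from 1996-03-21 (when the violation is discovered) gives a deadline of 1996-03-26; 1996-03-23 is within that limit.
Step 2 — counting 111 days from 1996-03-21 (when the violation is discovered) gives a deadline of 1996-07-10; completed 1996-07-09, before the deadline.
Step 3 — counting 30 days from 1996-07-09 (when the cure demand is delivered) gives a deadline of 1996-08-08; 1996-07-11 is within that limit.
Step 4 — counting 20 days from 1996-07-11 (when the complaint is filed) gives a deadline of 1996-07-31; not done until 1996-08-05, 5 days after the deadline.

Step 4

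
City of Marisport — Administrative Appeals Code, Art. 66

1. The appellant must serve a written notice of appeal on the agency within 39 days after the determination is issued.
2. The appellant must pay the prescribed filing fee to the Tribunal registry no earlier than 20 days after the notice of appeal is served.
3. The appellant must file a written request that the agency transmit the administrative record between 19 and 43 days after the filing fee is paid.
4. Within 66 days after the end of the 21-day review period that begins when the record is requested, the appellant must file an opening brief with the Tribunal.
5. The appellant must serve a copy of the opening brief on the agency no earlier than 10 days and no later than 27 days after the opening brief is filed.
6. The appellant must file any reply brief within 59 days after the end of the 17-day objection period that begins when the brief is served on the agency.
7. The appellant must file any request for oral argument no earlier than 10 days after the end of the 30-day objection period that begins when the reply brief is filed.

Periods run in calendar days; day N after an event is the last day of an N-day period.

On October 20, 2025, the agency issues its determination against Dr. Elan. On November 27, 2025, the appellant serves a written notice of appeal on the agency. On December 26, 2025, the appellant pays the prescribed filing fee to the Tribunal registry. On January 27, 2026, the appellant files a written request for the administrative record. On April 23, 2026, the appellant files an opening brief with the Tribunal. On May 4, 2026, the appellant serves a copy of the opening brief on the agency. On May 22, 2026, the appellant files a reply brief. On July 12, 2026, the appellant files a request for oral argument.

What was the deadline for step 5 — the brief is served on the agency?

May 20, 2026

Step 5 runs from April 23, 2026, when the opening brief is filed. The window is 10–27 days after April 23, 2026; it closes on May 20, 2026.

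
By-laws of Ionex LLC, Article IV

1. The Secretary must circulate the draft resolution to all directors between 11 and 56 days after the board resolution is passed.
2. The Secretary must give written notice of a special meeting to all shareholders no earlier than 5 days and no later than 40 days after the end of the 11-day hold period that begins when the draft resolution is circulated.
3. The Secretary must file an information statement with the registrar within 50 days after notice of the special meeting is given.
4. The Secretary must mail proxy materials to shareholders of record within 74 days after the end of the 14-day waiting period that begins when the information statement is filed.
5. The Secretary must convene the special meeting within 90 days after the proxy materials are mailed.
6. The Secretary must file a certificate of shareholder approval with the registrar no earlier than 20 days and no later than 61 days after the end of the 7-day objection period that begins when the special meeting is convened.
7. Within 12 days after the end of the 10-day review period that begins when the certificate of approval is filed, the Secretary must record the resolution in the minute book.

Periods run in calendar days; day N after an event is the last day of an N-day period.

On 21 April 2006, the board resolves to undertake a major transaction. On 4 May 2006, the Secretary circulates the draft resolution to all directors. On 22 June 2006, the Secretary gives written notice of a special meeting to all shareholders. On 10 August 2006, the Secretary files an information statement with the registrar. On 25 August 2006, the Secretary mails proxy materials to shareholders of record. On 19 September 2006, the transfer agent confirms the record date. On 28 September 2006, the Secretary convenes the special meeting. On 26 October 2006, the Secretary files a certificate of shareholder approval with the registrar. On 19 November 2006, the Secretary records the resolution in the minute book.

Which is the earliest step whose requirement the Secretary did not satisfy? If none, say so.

Step 1 — 11 and 56 days from 21 April 2006 (when the board resolution is passed) are 2 May 2006 and 16 June 2006 respectively; done 4 May 2006 — within the window.
Step 2 — 5 and 40 days from 15 May 2006 (end of the 11-day hold period, which began when the draft resolution is circulated on 4 May 2006) are 20 May 2006 and 24 June 2006 respectively; done 22 June 2006 — within the window.
Step 3 — counting 50 days from 22 June 2006 (when notice of the special meeting is given) gives a deadline of 11 August 2006; completed 10 August 2006, before the deadline.
Step 4 — counting 74 days from 24 August 2006 (end of the 14-day waiting period, which began when the information statement is filed on 10 August 2006) gives a deadline of 6 November 2006; done 25 August 2006 — timely.
Step 5 — counting 90 days from 25 August 2006 (when the proxy materials are mailed) gives a deadline of 23 November 2006; completed 28 September 2006, before the deadline.
Step 6 — 20 and 61 days from 5 October 2006 (end of the 7-day objection period, which began when the special meeting is convened on 28 September 2006) are 25 October 2006 and 5 December 2006 respectively; 26 October 2006 falls inside that range.
Step 7 — counting 12 days from 5 November 2006 (end of the 10-day review period, which began when the certificate of approval is filed on 26 October 2006) gives a deadline of 17 November 2006; done 19 November 2006 — 2 days late.
Later steps need not be reached.

Step 7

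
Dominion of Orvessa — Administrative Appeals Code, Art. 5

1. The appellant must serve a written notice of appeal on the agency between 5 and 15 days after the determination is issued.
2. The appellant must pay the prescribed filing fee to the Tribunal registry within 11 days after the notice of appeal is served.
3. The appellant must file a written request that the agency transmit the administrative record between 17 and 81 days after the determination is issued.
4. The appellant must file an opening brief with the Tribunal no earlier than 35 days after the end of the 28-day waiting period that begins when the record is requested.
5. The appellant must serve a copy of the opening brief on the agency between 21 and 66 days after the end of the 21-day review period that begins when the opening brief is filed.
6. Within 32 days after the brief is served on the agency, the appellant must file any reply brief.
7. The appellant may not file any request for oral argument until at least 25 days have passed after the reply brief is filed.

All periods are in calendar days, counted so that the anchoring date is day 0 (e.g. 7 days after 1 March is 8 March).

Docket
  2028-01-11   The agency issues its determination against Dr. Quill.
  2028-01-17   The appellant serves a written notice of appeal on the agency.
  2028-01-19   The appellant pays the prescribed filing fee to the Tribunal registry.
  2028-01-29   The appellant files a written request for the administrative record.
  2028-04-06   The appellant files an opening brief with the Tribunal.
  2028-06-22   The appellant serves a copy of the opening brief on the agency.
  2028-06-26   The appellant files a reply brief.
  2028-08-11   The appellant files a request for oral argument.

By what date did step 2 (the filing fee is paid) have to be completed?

2028-01-28

Step 2 runs from 2028-01-17, when the notice of appeal is served. 11 days after 2028-01-17 is 2028-01-28.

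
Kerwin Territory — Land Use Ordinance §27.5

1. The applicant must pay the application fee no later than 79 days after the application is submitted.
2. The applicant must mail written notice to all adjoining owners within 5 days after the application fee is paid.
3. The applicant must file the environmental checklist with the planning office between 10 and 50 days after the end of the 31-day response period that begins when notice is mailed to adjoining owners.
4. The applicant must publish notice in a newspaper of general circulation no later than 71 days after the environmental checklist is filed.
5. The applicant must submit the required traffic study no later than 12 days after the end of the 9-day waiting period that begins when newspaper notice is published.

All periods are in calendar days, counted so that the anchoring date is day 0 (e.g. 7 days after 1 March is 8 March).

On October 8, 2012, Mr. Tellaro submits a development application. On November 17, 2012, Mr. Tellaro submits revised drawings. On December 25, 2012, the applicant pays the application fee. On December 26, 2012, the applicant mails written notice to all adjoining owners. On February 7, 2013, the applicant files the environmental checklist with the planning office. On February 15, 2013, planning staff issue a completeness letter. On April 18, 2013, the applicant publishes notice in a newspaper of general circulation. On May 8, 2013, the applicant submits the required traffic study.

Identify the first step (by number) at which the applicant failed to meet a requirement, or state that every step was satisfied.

(1) due by October 8, 2012 + 79 days = December 26, 2012; December 25, 2012 is within that limit.
(2) due by December 25, 2012 + 5 days = December 30, 2012; completed December 26, 2012, before the deadline.
(3) the permitted window runs from January 26, 2013 + 10 = February 5, 2013 to January 26, 2013 + 50 = March 17, 2013; done February 7, 2013 — within the window.
(4) due by February 7, 2013 + 71 days = April 19, 2013; April 18, 2013 is within that limit.
(5) due by April 27, 2013 + 12 days = May 9, 2013; completed May 8, 2013, before the deadline.

None — every step was satisfied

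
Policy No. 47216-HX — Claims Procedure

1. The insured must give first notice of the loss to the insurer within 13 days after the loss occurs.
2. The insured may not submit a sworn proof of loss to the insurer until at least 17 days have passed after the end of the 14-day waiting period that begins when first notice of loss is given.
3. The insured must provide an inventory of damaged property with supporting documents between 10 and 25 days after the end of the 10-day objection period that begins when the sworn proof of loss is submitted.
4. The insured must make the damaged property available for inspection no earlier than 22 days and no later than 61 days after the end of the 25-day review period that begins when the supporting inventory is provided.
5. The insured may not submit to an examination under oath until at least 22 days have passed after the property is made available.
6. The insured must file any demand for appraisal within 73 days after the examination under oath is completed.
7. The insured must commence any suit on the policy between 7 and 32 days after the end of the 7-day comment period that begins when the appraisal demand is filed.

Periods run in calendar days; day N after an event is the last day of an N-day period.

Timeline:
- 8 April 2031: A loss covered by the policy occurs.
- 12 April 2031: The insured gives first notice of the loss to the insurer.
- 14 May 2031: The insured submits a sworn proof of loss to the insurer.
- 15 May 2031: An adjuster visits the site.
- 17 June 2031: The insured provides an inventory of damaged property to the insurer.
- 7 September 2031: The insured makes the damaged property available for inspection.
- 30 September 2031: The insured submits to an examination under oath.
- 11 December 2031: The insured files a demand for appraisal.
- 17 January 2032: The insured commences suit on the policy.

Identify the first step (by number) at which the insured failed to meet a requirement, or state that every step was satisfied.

Step 1 — counting 13 days from 8 April 2031 (when the loss occurs) gives a deadline of 21 April 2031; 12 April 2031 is within that limit.
Step 2 — must wait 17 days from 26 April 2031 (end of the 14-day waiting period, which began when first notice of loss is given on 12 April 2031), so not before 13 May 2031; 14 May 2031 is on or after that date.
Step 3 — 10 and 25 days from 24 May 2031 (end of the 10-day objection period, which began when the sworn proof of loss is submitted on 14 May 2031) are 3 June 2031 and 18 June 2031 respectively; 17 June 2031 falls inside that range.
Step 4 — 22 and 61 days from 12 July 2031 (end of the 25-day review period, which began when the supporting inventory is provided on 17 June 2031) are 3 August 2031 and 11 September 2031 respectively; done 7 September 2031 — within the window.
Step 5 — must wait 22 days from 7 September 2031 (when the property is made available), so not before 29 September 2031; done 30 September 2031, after the minimum wait.
Step 6 — counting 73 days from 30 September 2031 (when the examination under oath is completed) gives a deadline of 12 December 2031; completed 11 December 2031, before the deadline.
Step 7 — 7 and 32 days from 18 December 2031 (end of the 7-day comment period, which began when the appraisal demand is filed on 11 December 2031) are 25 December 2031 and 19 January 2032 respectively; 17 January 2032 falls inside that range.

None — every step was satisfied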